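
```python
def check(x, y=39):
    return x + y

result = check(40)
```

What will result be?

Step 1: check(40) uses default y = 39.
Step 2: Returns 40 + 39 = 79.
Step 3: result = 79

The answer is 79.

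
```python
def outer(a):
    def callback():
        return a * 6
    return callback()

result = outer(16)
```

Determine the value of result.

Step 1: outer(16) binds parameter a = 16.
Step 2: callback() accesses a = 16 from enclosing scope.
Step 3: result = 16 * 6 = 96

The answer is 96.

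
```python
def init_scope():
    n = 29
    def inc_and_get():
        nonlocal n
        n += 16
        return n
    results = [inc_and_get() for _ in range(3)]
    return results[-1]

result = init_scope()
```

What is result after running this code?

Step 1: n = 29.
Step 2: Three calls to inc_and_get(), each adding 16.
Step 3: Last value = 29 + 16 * 3 = 77

The answer is 77.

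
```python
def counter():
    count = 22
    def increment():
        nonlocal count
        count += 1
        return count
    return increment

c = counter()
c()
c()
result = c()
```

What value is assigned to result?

Step 1: counter() creates closure with count = 22.
Step 2: Each c() call increments count via nonlocal. After 3 calls: 22 + 3 = 25.
Step 3: result = 25

The answer is 25.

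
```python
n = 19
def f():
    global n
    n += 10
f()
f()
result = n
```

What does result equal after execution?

Step 1: n = 19.
Step 2: First f(): n = 19 + 10 = 29.
Step 3: Second f(): n = 29 + 10 = 39. result = 39

The answer is 39.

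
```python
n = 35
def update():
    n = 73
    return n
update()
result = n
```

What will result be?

Step 1: n = 35 globally.
Step 2: update() creates a LOCAL n = 73 (no global keyword!).
Step 3: The global n is unchanged. result = 35

The answer is 35.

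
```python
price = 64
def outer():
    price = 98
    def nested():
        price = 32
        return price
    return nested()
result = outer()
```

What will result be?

Step 1: Three scopes define price: global (64), outer (98), nested (32).
Step 2: nested() has its own local price = 32, which shadows both enclosing and global.
Step 3: result = 32 (local wins in LEGB)

The answer is 32.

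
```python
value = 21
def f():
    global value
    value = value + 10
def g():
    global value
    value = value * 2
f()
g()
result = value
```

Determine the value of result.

Step 1: value = 21.
Step 2: f() adds 10: value = 21 + 10 = 31.
Step 3: g() doubles: value = 31 * 2 = 62.
Step 4: result = 62

The answer is 62.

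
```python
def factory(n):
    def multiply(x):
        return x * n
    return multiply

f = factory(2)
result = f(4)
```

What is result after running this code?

Step 1: factory(2) returns multiply closure with n = 2.
Step 2: f(4) computes 4 * 2 = 8.
Step 3: result = 8

The answer is 8.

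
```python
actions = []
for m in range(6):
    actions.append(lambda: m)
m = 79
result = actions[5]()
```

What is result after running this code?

Step 1: Lambdas capture the variable m by reference, not by value.
Step 2: After the loop, m is reassigned to 79.
Step 3: actions[5]() looks up the current m = 79. result = 79

The answer is 79.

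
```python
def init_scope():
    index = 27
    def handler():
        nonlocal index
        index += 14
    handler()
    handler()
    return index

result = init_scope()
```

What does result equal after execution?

Step 1: index starts at 27.
Step 2: handler() is called 2 times, each adding 14.
Step 3: index = 27 + 14 * 2 = 55

The answer is 55.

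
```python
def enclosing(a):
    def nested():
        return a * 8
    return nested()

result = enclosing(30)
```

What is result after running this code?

Step 1: enclosing(30) binds parameter a = 30.
Step 2: nested() accesses a = 30 from enclosing scope.
Step 3: result = 30 * 8 = 240

The answer is 240.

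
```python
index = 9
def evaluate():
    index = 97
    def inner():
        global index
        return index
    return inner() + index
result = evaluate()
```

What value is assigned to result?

Step 1: Global index = 9. evaluate() shadows with local index = 97.
Step 2: inner() uses global keyword, so inner() returns global index = 9.
Step 3: evaluate() returns 9 + 97 = 106

The answer is 106.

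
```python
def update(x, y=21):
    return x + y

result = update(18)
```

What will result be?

Step 1: update(18) uses default y = 21.
Step 2: Returns 18 + 21 = 39.
Step 3: result = 39

The answer is 39.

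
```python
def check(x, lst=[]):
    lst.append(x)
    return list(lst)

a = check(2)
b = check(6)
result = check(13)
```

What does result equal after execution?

Step 1: Default list is shared. list() creates copies for return values.
Step 2: Internal list grows: [2] -> [2, 6] -> [2, 6, 13].
Step 3: result = [2, 6, 13]

The answer is [2, 6, 13].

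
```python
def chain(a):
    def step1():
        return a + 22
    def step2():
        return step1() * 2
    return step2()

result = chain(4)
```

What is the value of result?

Step 1: chain(4) captures a = 4.
Step 2: step2() calls step1() which returns 4 + 22 = 26.
Step 3: step2() returns 26 * 2 = 52

The answer is 52.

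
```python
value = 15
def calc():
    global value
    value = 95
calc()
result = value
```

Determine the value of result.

Step 1: value = 15 globally.
Step 2: calc() declares global value and sets it to 95.
Step 3: After calc(), global value = 95. result = 95

The answer is 95.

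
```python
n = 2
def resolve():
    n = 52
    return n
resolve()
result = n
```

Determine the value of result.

Step 1: n = 2 globally.
Step 2: resolve() creates a LOCAL n = 52 (no global keyword!).
Step 3: The global n is unchanged. result = 2

The answer is 2.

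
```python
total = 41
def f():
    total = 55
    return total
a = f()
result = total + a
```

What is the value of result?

Step 1: Global total = 41. f() returns local total = 55.
Step 2: a = 55. Global total still = 41.
Step 3: result = 41 + 55 = 96

The answer is 96.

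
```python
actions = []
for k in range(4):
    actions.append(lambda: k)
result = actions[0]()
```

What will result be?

Step 1: The loop creates 4 lambdas, all referencing the same variable k.
Step 2: After the loop, k = 3 (final value).
Step 3: actions[0]() looks up k at call time and finds 3. This is the late binding gotcha. result = 3

The answer is 3.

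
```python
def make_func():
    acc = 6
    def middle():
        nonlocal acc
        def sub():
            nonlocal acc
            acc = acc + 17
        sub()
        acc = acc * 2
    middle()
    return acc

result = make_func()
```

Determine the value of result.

Step 1: acc = 6.
Step 2: sub() adds 17: acc = 6 + 17 = 23.
Step 3: middle() doubles: acc = 23 * 2 = 46.
Step 4: result = 46

The answer is 46.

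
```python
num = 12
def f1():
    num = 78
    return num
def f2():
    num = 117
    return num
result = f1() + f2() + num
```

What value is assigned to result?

Step 1: Each function shadows global num with its own local.
Step 2: f1() returns 78, f2() returns 117.
Step 3: Global num = 12 is unchanged. result = 78 + 117 + 12 = 207

The answer is 207.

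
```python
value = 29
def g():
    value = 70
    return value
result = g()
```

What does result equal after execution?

Step 1: Global value = 29.
Step 2: g() creates local value = 70, shadowing the global.
Step 3: Returns local value = 70. result = 70

The answer is 70.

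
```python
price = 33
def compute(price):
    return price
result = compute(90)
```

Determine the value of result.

Step 1: Global price = 33.
Step 2: compute(90) takes parameter price = 90, which shadows the global.
Step 3: result = 90

The answer is 90.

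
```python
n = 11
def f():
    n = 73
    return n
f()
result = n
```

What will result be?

Step 1: Global n = 11.
Step 2: f() creates local n = 73 (shadow, not modification).
Step 3: After f() returns, global n is unchanged. result = 11

The answer is 11.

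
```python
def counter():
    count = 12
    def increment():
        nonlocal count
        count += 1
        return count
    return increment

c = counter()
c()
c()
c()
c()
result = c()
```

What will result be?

Step 1: counter() creates closure with count = 12.
Step 2: Each c() call increments count via nonlocal. After 5 calls: 12 + 5 = 17.
Step 3: result = 17

The answer is 17.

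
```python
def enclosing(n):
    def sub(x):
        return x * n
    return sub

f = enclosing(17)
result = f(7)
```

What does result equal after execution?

Step 1: enclosing(17) creates a closure capturing n = 17.
Step 2: f(7) computes 7 * 17 = 119.
Step 3: result = 119

The answer is 119.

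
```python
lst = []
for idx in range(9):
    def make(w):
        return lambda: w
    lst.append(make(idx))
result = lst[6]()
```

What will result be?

Step 1: make(idx) creates a new scope capturing w = idx at call time.
Step 2: lst[6] = make(6), so its lambda captures w = 6.
Step 3: result = 6 (closure factory fixes late binding)

The answer is 6.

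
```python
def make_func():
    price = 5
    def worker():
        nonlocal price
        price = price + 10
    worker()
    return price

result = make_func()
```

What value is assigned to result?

Step 1: make_func() sets price = 5.
Step 2: worker() uses nonlocal to modify price in make_func's scope: price = 5 + 10 = 15.
Step 3: make_func() returns the modified price = 15

The answer is 15.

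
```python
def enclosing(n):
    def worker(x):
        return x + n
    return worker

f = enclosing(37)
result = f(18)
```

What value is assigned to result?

Step 1: enclosing(37) creates a closure that captures n = 37.
Step 2: f(18) calls the closure with x = 18, returning 18 + 37 = 55.
Step 3: result = 55

The answer is 55.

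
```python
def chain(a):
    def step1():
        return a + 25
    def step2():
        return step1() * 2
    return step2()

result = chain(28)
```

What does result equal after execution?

Step 1: chain(28) captures a = 28.
Step 2: step2() calls step1() which returns 28 + 25 = 53.
Step 3: step2() returns 53 * 2 = 106

The answer is 106.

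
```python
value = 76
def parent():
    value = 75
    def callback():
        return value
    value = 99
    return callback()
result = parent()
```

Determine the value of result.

Step 1: parent() sets value = 75, then later value = 99.
Step 2: callback() is called after value is reassigned to 99. Closures capture variables by reference, not by value.
Step 3: result = 99

The answer is 99.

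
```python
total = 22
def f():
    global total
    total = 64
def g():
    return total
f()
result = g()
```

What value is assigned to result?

Step 1: total = 22.
Step 2: f() sets global total = 64.
Step 3: g() reads global total = 64. result = 64

The answer is 64.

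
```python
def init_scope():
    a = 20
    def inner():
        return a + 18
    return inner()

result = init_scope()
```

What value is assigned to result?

Step 1: init_scope() defines a = 20.
Step 2: inner() reads a = 20 from enclosing scope, returns 20 + 18 = 38.
Step 3: result = 38

The answer is 38.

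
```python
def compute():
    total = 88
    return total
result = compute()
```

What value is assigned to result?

Step 1: compute() defines total = 88 in its local scope.
Step 2: return total finds the local variable total = 88.
Step 3: result = 88

The answer is 88.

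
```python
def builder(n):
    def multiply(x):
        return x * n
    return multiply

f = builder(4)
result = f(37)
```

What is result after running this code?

Step 1: builder(4) returns multiply closure with n = 4.
Step 2: f(37) computes 37 * 4 = 148.
Step 3: result = 148

The answer is 148.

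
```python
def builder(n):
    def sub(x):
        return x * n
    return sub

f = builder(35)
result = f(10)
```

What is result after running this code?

Step 1: builder(35) creates a closure capturing n = 35.
Step 2: f(10) computes 10 * 35 = 350.
Step 3: result = 350

The answer is 350.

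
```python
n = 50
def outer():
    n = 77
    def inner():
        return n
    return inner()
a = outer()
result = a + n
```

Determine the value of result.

Step 1: outer() has local n = 77. inner() reads from enclosing.
Step 2: outer() returns 77. Global n = 50 unchanged.
Step 3: result = 77 + 50 = 127

The answer is 127.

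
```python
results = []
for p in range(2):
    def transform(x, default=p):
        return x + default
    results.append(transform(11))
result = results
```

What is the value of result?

Step 1: Default argument default=p is evaluated at function definition time.
Step 2: Each iteration creates transform with default = current p value.
Step 3: transform(11) returns 11 + default. results = [11, 12]

The answer is [11, 12].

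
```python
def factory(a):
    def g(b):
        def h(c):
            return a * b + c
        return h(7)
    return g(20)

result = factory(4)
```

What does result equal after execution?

Step 1: a = 4, b = 20, c = 7.
Step 2: h() computes a * b + c = 4 * 20 + 7 = 87.
Step 3: result = 87

The answer is 87.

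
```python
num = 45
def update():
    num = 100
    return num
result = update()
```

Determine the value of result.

Step 1: Global num = 45.
Step 2: update() creates local num = 100, shadowing the global.
Step 3: Returns local num = 100. result = 100

The answer is 100.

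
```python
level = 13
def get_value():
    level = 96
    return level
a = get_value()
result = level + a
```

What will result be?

Step 1: Global level = 13. get_value() returns local level = 96.
Step 2: a = 96. Global level still = 13.
Step 3: result = 13 + 96 = 109

The answer is 109.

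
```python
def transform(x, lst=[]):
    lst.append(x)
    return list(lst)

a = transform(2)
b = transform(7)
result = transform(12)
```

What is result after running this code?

Step 1: Default list is shared. list() creates copies for return values.
Step 2: Internal list grows: [2] -> [2, 7] -> [2, 7, 12].
Step 3: result = [2, 7, 12]

The answer is [2, 7, 12].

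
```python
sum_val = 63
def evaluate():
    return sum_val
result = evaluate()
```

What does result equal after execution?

Step 1: sum_val = 63 is defined in the global scope.
Step 2: evaluate() looks up sum_val. No local sum_val exists, so Python checks the global scope via LEGB rule and finds sum_val = 63.
Step 3: result = 63

The answer is 63.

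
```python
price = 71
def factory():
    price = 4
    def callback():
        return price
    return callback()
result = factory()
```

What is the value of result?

Step 1: price = 71 globally, but factory() defines price = 4 locally.
Step 2: callback() looks up price. Not in local scope, so checks enclosing scope (factory) and finds price = 4.
Step 3: result = 4

The answer is 4.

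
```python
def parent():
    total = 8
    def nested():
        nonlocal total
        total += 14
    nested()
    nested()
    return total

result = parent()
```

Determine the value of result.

Step 1: total starts at 8.
Step 2: nested() is called 2 times, each adding 14.
Step 3: total = 8 + 14 * 2 = 36

The answer is 36.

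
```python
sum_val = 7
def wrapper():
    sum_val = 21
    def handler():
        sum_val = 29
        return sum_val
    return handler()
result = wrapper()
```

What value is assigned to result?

Step 1: Three scopes define sum_val: global (7), wrapper (21), handler (29).
Step 2: handler() has its own local sum_val = 29, which shadows both enclosing and global.
Step 3: result = 29 (local wins in LEGB)

The answer is 29.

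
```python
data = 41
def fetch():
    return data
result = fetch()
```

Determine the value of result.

Step 1: data = 41 is defined in the global scope.
Step 2: fetch() looks up data. No local data exists, so Python checks the global scope via LEGB rule and finds data = 41.
Step 3: result = 41

The answer is 41.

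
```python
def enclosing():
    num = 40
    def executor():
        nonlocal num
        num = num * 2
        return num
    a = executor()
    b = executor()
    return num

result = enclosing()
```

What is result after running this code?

Step 1: num starts at 40.
Step 2: First executor(): num = 40 * 2 = 80.
Step 3: Second executor(): num = 80 * 2 = 160.
Step 4: result = 160

The answer is 160.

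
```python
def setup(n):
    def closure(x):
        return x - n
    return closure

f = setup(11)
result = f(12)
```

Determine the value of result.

Step 1: setup(11) creates a closure capturing n = 11.
Step 2: f(12) computes 12 - 11 = 1.
Step 3: result = 1

The answer is 1.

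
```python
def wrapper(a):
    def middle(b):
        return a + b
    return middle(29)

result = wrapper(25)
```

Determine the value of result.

Step 1: wrapper(25) passes a = 25.
Step 2: middle(29) has b = 29, reads a = 25 from enclosing.
Step 3: result = 25 + 29 = 54

The answer is 54.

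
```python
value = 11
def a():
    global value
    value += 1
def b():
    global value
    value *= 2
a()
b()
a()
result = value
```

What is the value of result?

Step 1: value = 11.
Step 2: a(): value = 11 + 1 = 12.
Step 3: b(): value = 12 * 2 = 24.
Step 4: a(): value = 24 + 1 = 25

The answer is 25.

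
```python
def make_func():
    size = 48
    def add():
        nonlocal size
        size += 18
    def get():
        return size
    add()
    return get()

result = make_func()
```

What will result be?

Step 1: size = 48. add() modifies it via nonlocal, get() reads it.
Step 2: add() makes size = 48 + 18 = 66.
Step 3: get() returns 66. result = 66

The answer is 66.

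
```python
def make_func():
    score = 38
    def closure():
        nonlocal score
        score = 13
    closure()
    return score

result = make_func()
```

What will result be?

Step 1: make_func() sets score = 38.
Step 2: closure() uses nonlocal to reassign score = 13.
Step 3: result = 13

The answer is 13.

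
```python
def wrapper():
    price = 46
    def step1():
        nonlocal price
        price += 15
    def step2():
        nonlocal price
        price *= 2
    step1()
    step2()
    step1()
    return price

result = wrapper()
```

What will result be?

Step 1: price = 46.
Step 2: step1(): price = 46 + 15 = 61.
Step 3: step2(): price = 61 * 2 = 122.
Step 4: step1(): price = 122 + 15 = 137. result = 137

The answer is 137.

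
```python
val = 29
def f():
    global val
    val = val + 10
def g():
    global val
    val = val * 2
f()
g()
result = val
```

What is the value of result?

Step 1: val = 29.
Step 2: f() adds 10: val = 29 + 10 = 39.
Step 3: g() doubles: val = 39 * 2 = 78.
Step 4: result = 78

The answer is 78.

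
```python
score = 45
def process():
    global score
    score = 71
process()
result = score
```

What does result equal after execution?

Step 1: score = 45 globally.
Step 2: process() declares global score and sets it to 71.
Step 3: After process(), global score = 71. result = 71

The answer is 71.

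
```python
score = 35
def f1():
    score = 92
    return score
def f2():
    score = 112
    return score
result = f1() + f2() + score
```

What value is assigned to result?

Step 1: Each function shadows global score with its own local.
Step 2: f1() returns 92, f2() returns 112.
Step 3: Global score = 35 is unchanged. result = 92 + 112 + 35 = 239

The answer is 239.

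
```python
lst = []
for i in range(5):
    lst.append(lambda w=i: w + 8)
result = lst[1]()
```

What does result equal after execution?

Step 1: Default argument w=i captures i's value at definition time.
Step 2: lst[1] was defined when i = 1, so w defaults to 1.
Step 3: result = 1 + 8 = 9 (default arg fixes the late binding issue)

The answer is 9.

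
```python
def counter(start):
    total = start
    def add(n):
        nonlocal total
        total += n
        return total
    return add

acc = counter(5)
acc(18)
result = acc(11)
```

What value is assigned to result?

Step 1: counter(5) creates closure with total = 5.
Step 2: First acc(18): total = 5 + 18 = 23.
Step 3: Second acc(11): total = 23 + 11 = 34. result = 34

The answer is 34.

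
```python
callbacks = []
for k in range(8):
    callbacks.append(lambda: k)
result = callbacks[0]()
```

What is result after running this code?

Step 1: The loop creates 8 lambdas, all referencing the same variable k.
Step 2: After the loop, k = 7 (final value).
Step 3: callbacks[0]() looks up k at call time and finds 7. This is the late binding gotcha. result = 7

The answer is 7.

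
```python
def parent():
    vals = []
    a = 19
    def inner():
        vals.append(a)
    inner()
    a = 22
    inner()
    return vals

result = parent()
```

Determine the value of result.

Step 1: a = 19. inner() appends current a to vals.
Step 2: First inner(): appends 19. Then a = 22.
Step 3: Second inner(): appends 22 (closure sees updated a). result = [19, 22]

The answer is [19, 22].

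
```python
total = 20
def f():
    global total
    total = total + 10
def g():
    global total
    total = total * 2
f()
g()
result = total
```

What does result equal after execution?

Step 1: total = 20.
Step 2: f() adds 10: total = 20 + 10 = 30.
Step 3: g() doubles: total = 30 * 2 = 60.
Step 4: result = 60

The answer is 60.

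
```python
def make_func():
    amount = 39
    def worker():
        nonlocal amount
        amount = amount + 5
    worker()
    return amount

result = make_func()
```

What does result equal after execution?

Step 1: make_func() sets amount = 39.
Step 2: worker() uses nonlocal to modify amount in make_func's scope: amount = 39 + 5 = 44.
Step 3: make_func() returns the modified amount = 44

The answer is 44.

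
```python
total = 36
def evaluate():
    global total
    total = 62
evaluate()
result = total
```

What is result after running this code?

Step 1: total = 36 globally.
Step 2: evaluate() declares global total and sets it to 62.
Step 3: After evaluate(), global total = 62. result = 62

The answer is 62.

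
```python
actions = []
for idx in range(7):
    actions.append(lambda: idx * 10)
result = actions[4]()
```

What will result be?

Step 1: All lambdas reference the same variable idx (late binding).
Step 2: After the loop, idx = 6. Every lambda returns idx * 10.
Step 3: actions[4]() = 6 * 10 = 60

The answer is 60.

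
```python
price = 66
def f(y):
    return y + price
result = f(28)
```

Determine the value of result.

Step 1: price = 66 is defined globally.
Step 2: f(28) uses parameter y = 28 and looks up price from global scope = 66.
Step 3: result = 28 + 66 = 94

The answer is 94.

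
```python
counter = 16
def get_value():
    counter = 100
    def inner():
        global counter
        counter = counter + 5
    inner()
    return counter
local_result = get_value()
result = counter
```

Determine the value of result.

Step 1: Global counter = 16. get_value() creates local counter = 100.
Step 2: inner() declares global counter and adds 5: global counter = 16 + 5 = 21.
Step 3: get_value() returns its local counter = 100 (unaffected by inner).
Step 4: result = global counter = 21

The answer is 21.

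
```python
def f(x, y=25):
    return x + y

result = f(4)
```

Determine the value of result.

Step 1: f(4) uses default y = 25.
Step 2: Returns 4 + 25 = 29.
Step 3: result = 29

The answer is 29.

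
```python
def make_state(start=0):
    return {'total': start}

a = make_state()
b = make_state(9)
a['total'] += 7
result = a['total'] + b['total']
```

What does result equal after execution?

Step 1: make_state() returns a new dict each call (immutable default 0).
Step 2: a = {'total': 0}, b = {'total': 9}.
Step 3: a['total'] += 7 = 7. result = 7 + 9 = 16

The answer is 16.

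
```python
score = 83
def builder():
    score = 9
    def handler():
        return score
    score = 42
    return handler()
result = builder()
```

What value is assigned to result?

Step 1: builder() sets score = 9, then later score = 42.
Step 2: handler() is called after score is reassigned to 42. Closures capture variables by reference, not by value.
Step 3: result = 42

The answer is 42.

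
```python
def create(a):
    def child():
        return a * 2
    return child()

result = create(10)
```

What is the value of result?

Step 1: create(10) binds parameter a = 10.
Step 2: child() accesses a = 10 from enclosing scope.
Step 3: result = 10 * 2 = 20

The answer is 20.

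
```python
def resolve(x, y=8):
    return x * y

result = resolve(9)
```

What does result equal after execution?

Step 1: resolve(9) uses default y = 8.
Step 2: Returns 9 * 8 = 72.
Step 3: result = 72

The answer is 72.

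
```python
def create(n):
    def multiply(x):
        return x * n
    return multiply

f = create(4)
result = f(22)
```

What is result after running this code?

Step 1: create(4) returns multiply closure with n = 4.
Step 2: f(22) computes 22 * 4 = 88.
Step 3: result = 88

The answer is 88.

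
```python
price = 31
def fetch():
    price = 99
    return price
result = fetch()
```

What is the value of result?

Step 1: Global price = 31.
Step 2: fetch() creates local price = 99, shadowing the global.
Step 3: Returns local price = 99. result = 99

The answer is 99.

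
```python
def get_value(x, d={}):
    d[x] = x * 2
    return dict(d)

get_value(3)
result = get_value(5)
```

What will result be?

Step 1: Mutable default dict is shared across calls.
Step 2: First call adds 3: 6. Second call adds 5: 10.
Step 3: result = {3: 6, 5: 10}

The answer is {3: 6, 5: 10}.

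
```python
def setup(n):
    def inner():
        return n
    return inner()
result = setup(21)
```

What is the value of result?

Step 1: setup(21) binds parameter n = 21.
Step 2: inner() looks up n in enclosing scope and finds the parameter n = 21.
Step 3: result = 21

The answer is 21.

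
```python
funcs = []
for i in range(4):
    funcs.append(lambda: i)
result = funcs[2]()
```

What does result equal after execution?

Step 1: The loop creates 4 lambdas, all referencing the same variable i.
Step 2: After the loop, i = 3 (final value).
Step 3: funcs[2]() looks up i at call time and finds 3. This is the late binding gotcha. result = 3

The answer is 3.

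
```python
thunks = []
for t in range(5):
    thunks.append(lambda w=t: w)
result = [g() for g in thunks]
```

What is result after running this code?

Step 1: Default arg w=t captures t at each iteration.
Step 2: Each lambda has its own default: 0, 1, ..., 4.
Step 3: result = [0, 1, 2, 3, 4]

The answer is [0, 1, 2, 3, 4].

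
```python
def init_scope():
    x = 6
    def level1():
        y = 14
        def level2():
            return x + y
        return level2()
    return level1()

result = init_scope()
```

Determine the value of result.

Step 1: x = 6 in init_scope. y = 14 in level1.
Step 2: level2() reads x = 6 and y = 14 from enclosing scopes.
Step 3: result = 6 + 14 = 20

The answer is 20.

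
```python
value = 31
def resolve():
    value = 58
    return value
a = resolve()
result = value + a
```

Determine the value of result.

Step 1: Global value = 31. resolve() returns local value = 58.
Step 2: a = 58. Global value still = 31.
Step 3: result = 31 + 58 = 89

The answer is 89.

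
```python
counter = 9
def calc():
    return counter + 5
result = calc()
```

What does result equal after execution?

Step 1: counter = 9 is defined globally.
Step 2: calc() looks up counter from global scope = 9, then computes 9 + 5 = 14.
Step 3: result = 14

The answer is 14.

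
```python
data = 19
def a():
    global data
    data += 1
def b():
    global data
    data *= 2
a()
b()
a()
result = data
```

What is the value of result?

Step 1: data = 19.
Step 2: a(): data = 19 + 1 = 20.
Step 3: b(): data = 20 * 2 = 40.
Step 4: a(): data = 40 + 1 = 41

The answer is 41.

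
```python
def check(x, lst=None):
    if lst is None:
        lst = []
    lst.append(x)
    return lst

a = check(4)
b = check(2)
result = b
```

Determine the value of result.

Step 1: None default with guard creates a NEW list each call.
Step 2: a = [4] (fresh list). b = [2] (another fresh list).
Step 3: result = [2] (this is the fix for mutable default)

The answer is [2].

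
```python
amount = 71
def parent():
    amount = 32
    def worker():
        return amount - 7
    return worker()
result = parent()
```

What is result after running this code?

Step 1: parent() shadows global amount with amount = 32.
Step 2: worker() finds amount = 32 in enclosing scope, computes 32 - 7 = 25.
Step 3: result = 25

The answer is 25.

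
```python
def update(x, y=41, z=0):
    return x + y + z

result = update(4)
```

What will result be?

Step 1: update(4) uses defaults y = 41, z = 0.
Step 2: Returns 4 + 41 + 0 = 45.
Step 3: result = 45

The answer is 45.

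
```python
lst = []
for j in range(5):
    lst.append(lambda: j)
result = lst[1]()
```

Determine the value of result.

Step 1: The loop creates 5 lambdas, all referencing the same variable j.
Step 2: After the loop, j = 4 (final value).
Step 3: lst[1]() looks up j at call time and finds 4. This is the late binding gotcha. result = 4

The answer is 4.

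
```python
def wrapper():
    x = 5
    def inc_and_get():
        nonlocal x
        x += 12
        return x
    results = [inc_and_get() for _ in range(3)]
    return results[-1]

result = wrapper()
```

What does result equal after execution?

Step 1: x = 5.
Step 2: Three calls to inc_and_get(), each adding 12.
Step 3: Last value = 5 + 12 * 3 = 41

The answer is 41.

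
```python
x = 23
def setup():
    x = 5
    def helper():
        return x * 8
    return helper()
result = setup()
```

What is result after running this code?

Step 1: setup() shadows global x with x = 5.
Step 2: helper() finds x = 5 in enclosing scope, computes 5 * 8 = 40.
Step 3: result = 40

The answer is 40.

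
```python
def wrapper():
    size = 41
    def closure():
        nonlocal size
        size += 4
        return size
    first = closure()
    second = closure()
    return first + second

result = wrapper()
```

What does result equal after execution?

Step 1: size starts at 41.
Step 2: First call: size = 41 + 4 = 45, returns 45.
Step 3: Second call: size = 45 + 4 = 49, returns 49.
Step 4: result = 45 + 49 = 94

The answer is 94.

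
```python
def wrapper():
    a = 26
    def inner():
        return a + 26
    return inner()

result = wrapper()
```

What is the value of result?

Step 1: wrapper() defines a = 26.
Step 2: inner() reads a = 26 from enclosing scope, returns 26 + 26 = 52.
Step 3: result = 52

The answer is 52.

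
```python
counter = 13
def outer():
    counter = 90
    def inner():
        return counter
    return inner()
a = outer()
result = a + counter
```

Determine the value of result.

Step 1: outer() has local counter = 90. inner() reads from enclosing.
Step 2: outer() returns 90. Global counter = 13 unchanged.
Step 3: result = 90 + 13 = 103

The answer is 103.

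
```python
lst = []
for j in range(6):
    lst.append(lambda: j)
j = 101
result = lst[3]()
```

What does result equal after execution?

Step 1: Lambdas capture the variable j by reference, not by value.
Step 2: After the loop, j is reassigned to 101.
Step 3: lst[3]() looks up the current j = 101. result = 101

The answer is 101.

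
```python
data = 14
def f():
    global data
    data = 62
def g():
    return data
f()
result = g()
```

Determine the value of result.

Step 1: data = 14.
Step 2: f() sets global data = 62.
Step 3: g() reads global data = 62. result = 62

The answer is 62.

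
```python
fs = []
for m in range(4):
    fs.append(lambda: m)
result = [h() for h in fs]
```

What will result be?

Step 1: All 4 lambdas share the same variable m.
Step 2: After the loop, m = 3.
Step 3: Each call returns 3. result = [3, 3, 3, 3]

The answer is [3, 3, 3, 3].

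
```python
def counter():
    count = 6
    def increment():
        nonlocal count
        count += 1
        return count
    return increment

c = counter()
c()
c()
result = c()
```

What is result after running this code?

Step 1: counter() creates closure with count = 6.
Step 2: Each c() call increments count via nonlocal. After 3 calls: 6 + 3 = 9.
Step 3: result = 9

The answer is 9.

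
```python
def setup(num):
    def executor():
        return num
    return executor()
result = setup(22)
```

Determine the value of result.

Step 1: setup(22) binds parameter num = 22.
Step 2: executor() looks up num in enclosing scope and finds the parameter num = 22.
Step 3: result = 22

The answer is 22.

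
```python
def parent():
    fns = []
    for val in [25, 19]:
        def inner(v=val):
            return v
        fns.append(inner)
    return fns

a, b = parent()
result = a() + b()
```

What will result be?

Step 1: Default argument v=val captures val at each iteration.
Step 2: a() returns 25 (captured at first iteration), b() returns 19 (captured at second).
Step 3: result = 25 + 19 = 44

The answer is 44.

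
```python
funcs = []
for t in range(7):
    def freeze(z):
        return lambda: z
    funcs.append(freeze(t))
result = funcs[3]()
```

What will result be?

Step 1: freeze(t) creates a new scope capturing z = t at call time.
Step 2: funcs[3] = freeze(3), so its lambda captures z = 3.
Step 3: result = 3 (closure factory fixes late binding)

The answer is 3.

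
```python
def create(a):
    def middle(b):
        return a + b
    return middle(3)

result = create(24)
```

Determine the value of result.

Step 1: create(24) passes a = 24.
Step 2: middle(3) has b = 3, reads a = 24 from enclosing.
Step 3: result = 24 + 3 = 27

The answer is 27.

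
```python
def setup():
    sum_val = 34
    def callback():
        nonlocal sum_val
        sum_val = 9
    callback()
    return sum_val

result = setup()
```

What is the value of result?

Step 1: setup() sets sum_val = 34.
Step 2: callback() uses nonlocal to reassign sum_val = 9.
Step 3: result = 9

The answer is 9.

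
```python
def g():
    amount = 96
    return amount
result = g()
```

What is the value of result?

Step 1: g() defines amount = 96 in its local scope.
Step 2: return amount finds the local variable amount = 96.
Step 3: result = 96

The answer is 96.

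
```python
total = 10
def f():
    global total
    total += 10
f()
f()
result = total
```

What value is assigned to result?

Step 1: total = 10.
Step 2: First f(): total = 10 + 10 = 20.
Step 3: Second f(): total = 20 + 10 = 30. result = 30

The answer is 30.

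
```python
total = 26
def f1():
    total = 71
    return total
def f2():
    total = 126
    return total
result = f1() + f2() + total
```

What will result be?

Step 1: Each function shadows global total with its own local.
Step 2: f1() returns 71, f2() returns 126.
Step 3: Global total = 26 is unchanged. result = 71 + 126 + 26 = 223

The answer is 223.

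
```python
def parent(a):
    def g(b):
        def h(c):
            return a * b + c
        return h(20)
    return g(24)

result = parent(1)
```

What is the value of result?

Step 1: a = 1, b = 24, c = 20.
Step 2: h() computes a * b + c = 1 * 24 + 20 = 44.
Step 3: result = 44

The answer is 44.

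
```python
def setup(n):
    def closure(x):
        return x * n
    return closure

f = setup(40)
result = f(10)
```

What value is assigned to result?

Step 1: setup(40) creates a closure capturing n = 40.
Step 2: f(10) computes 10 * 40 = 400.
Step 3: result = 400

The answer is 400.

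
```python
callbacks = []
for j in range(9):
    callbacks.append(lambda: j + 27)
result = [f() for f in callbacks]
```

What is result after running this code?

Step 1: All lambdas capture j by reference. After the loop, j = 8.
Step 2: Each call returns 8 + 27 = 35.
Step 3: result = [35, 35, 35, 35, 35, 35, 35, 35, 35]

The answer is [35, 35, 35, 35, 35, 35, 35, 35, 35].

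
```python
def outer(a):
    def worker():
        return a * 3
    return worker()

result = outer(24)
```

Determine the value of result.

Step 1: outer(24) binds parameter a = 24.
Step 2: worker() accesses a = 24 from enclosing scope.
Step 3: result = 24 * 3 = 72

The answer is 72.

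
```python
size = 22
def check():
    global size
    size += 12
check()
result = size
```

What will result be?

Step 1: size = 22 globally.
Step 2: check() modifies global size: size += 12 = 34.
Step 3: result = 34

The answer is 34.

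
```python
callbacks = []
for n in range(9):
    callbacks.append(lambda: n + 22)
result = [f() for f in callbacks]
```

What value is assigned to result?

Step 1: All lambdas capture n by reference. After the loop, n = 8.
Step 2: Each call returns 8 + 22 = 30.
Step 3: result = [30, 30, 30, 30, 30, 30, 30, 30, 30]

The answer is [30, 30, 30, 30, 30, 30, 30, 30, 30].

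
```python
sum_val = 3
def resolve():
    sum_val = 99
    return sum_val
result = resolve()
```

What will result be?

Step 1: Global sum_val = 3.
Step 2: resolve() creates local sum_val = 99, shadowing the global.
Step 3: Returns local sum_val = 99. result = 99

The answer is 99.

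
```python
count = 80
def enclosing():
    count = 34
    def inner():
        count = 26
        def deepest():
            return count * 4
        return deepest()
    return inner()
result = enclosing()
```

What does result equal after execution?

Step 1: deepest() looks up count through LEGB: not local, finds count = 26 in enclosing inner().
Step 2: Returns 26 * 4 = 104.
Step 3: result = 104

The answer is 104.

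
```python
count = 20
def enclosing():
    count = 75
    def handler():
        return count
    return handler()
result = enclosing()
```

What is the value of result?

Step 1: count = 20 globally, but enclosing() defines count = 75 locally.
Step 2: handler() looks up count. Not in local scope, so checks enclosing scope (enclosing) and finds count = 75.
Step 3: result = 75

The answer is 75.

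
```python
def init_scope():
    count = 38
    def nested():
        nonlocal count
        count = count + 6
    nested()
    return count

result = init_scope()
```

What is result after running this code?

Step 1: init_scope() sets count = 38.
Step 2: nested() uses nonlocal to modify count in init_scope's scope: count = 38 + 6 = 44.
Step 3: init_scope() returns the modified count = 44

The answer is 44.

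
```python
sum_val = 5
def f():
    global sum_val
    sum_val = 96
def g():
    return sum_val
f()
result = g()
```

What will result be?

Step 1: sum_val = 5.
Step 2: f() sets global sum_val = 96.
Step 3: g() reads global sum_val = 96. result = 96

The answer is 96.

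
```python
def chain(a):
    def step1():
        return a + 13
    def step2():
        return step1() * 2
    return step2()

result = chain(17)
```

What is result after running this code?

Step 1: chain(17) captures a = 17.
Step 2: step2() calls step1() which returns 17 + 13 = 30.
Step 3: step2() returns 30 * 2 = 60

The answer is 60.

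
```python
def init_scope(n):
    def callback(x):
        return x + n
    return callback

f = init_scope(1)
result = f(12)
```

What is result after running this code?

Step 1: init_scope(1) creates a closure that captures n = 1.
Step 2: f(12) calls the closure with x = 12, returning 12 + 1 = 13.
Step 3: result = 13

The answer is 13.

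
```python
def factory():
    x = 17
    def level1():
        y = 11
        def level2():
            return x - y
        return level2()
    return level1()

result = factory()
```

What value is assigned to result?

Step 1: x = 17 in factory. y = 11 in level1.
Step 2: level2() reads x = 17 and y = 11 from enclosing scopes.
Step 3: result = 17 - 11 = 6

The answer is 6.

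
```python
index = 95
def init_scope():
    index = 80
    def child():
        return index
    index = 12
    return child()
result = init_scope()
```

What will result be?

Step 1: init_scope() sets index = 80, then later index = 12.
Step 2: child() is called after index is reassigned to 12. Closures capture variables by reference, not by value.
Step 3: result = 12

The answer is 12.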